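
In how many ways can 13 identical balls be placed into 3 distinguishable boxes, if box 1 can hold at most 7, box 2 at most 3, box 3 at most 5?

Ignoring the caps, the number of non-negative solutions to x_1+…+x_3 = 13 is C(15,2) = 105.
Subtract solutions that violate a single cap (substitute x_i' = x_i − (cap_i+1)): x_1 ≥ 8 gives C(7,2) = 21; x_2 ≥ 4 gives C(11,2) = 55; x_3 ≥ 6 gives C(9,2) = 36. Together 112.
Add back pairs where two caps are both exceeded: 3 + 0 + 10 = 13.
By inclusion–exclusion the count is 105 − 112 + 13 = 6.

6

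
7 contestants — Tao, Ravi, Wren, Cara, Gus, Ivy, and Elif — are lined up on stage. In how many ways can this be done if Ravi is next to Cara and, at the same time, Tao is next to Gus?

Treat {Ravi,Cara} as one block (2 orders) and {Tao,Gus} as another (2 orders).
That leaves 5 units to arrange: 2 × 2 × 5! = 4 × 120 = 480.

480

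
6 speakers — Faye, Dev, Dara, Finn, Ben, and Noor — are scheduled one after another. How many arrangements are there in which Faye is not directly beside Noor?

480

Of the 6! = 720 arrangements, those with Faye and Noor adjacent number 2 × 5! = 240 (treat the pair as a block with 2 internal orders).
So 720 − 240 = 480 arrangements keep them apart.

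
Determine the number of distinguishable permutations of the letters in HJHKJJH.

Letter multiplicities in HJHKJJH: H×3, J×3, K×1.
Dividing 7! = 5040 by 3!·3! = 36 for the repeated letters gives 140.

140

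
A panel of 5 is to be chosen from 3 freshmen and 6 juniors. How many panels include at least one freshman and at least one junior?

120

With no constraint there are C(9,5) = 126 possible selections.
Selections missing a whole group: no freshmen → C(6,5) = 6; no juniors → C(3,5) = 0.
Both groups omitted at once is impossible, so 126 − 6 = 120.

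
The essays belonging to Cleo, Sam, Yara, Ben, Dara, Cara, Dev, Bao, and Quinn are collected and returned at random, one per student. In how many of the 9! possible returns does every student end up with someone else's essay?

This is the derangement count D_9: permutations of 9 items with no fixed point.
By inclusion–exclusion this is Σ_{j=0}^{9} (−1)^j C(9,j)·(9−j)!.
Computing: 362880 − 362880 + 181440 − 60480 + 15120 − 3024 + 504 − 72 + 9 − 1 = 133496.

133496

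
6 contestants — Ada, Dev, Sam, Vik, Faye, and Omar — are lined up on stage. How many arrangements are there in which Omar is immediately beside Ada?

Place the 4 others and the Omar-Ada pair as 5 objects in a line; the pair has 2 internal arrangements.
So the count is 2·(5)! = 240.

240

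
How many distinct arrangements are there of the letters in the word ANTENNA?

420

The 7 letters of ANTENNA have repeats: A appearing twice and N appearing 3 times.
The number of distinct arrangements is 7!/(3!·2!) = 5040/12 = 420.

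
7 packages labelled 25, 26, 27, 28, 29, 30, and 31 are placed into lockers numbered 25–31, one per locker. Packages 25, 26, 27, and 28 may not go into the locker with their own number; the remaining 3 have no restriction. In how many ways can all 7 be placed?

2790

Let Aᵢ (for 25 ≤ i ≤ 28) be the placements that put package i in its forbidden locker. Any j of these fix j positions, leaving (7−j)! ways to fill the rest, and there are C(4,j) ways to pick which j.
By inclusion–exclusion, the number of valid placements is Σ_{j=0}^{4} (−1)^j C(4,j)·(7−j)!.
Computing: 5040 − 2880 + 720 − 96 + 6 = 2790.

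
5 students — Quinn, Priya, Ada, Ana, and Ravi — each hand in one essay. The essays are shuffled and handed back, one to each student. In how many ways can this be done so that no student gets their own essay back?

Let Aᵢ be the assignments in which student i gets their own essay. We want the size of the complement of A₁∪…∪A_5.
By inclusion–exclusion this is Σ_{j=0}^{5} (−1)^j C(5,j)·(5−j)!.
Computing: 120 − 120 + 60 − 20 + 5 − 1 = 44.

44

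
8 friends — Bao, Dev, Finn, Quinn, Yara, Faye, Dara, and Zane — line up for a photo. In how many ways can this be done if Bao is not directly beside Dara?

30240

There are 8! = 40320 arrangements in all. If Bao and Dara are adjacent, merging them into one block gives 2·(7)! = 10080 arrangements.
So 40320 − 10080 = 30240 arrangements keep them apart.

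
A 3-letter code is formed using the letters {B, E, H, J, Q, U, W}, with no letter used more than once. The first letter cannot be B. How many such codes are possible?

The first letter has 7−1 = 6 choices (anything except B).
The remaining 2 letters are filled from the other 6 symbols without repetition: 6 × 5 = 30.
Total: 6 × 30 = 180.

180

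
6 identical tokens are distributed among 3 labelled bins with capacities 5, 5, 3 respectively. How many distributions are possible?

20

Without the upper bounds there are C(8,2) = 28 ways to split 6 among 3 bins.
Subtract solutions that violate a single cap (substitute x_i' = x_i − (cap_i+1)): x_1 ≥ 6 gives C(2,2) = 1; x_2 ≥ 6 gives C(2,2) = 1; x_3 ≥ 4 gives C(4,2) = 6. Together 8.
No two caps can be exceeded simultaneously, so the pair terms are all 0.
By inclusion–exclusion the count is 28 − 8 + 0 = 20.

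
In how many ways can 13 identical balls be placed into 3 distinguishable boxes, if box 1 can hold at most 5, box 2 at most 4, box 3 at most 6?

6

By stars and bars, unrestricted non-negative solutions to x_1+…+x_3 = 13 number C(13+2,2) = 105.
Subtract solutions that violate a single cap (substitute x_i' = x_i − (cap_i+1)): x_1 ≥ 6 gives C(9,2) = 36; x_2 ≥ 5 gives C(10,2) = 45; x_3 ≥ 7 gives C(8,2) = 28. Together 109.
Add back pairs where two caps are both exceeded: 6 + 1 + 3 = 10.
By inclusion–exclusion the count is 105 − 109 + 10 = 6.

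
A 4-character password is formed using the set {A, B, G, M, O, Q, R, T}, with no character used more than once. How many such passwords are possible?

This is a permutation of 4 out of 8: P(8,4) = 8!/4!.
That product is 8 × 7 × 6 × 5 = 1680.

1680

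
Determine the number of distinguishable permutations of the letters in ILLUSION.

Letter multiplicities in ILLUSION: I×2, L×2, N×1, O×1, S×1, U×1.
The number of distinct arrangements is 8!/(2!·2!) = 40320/4 = 10080.

10080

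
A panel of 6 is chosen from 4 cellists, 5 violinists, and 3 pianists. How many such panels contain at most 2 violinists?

462

Split by how many violinists are chosen (0 through 2).
Sum: C(5,0)·C(7,6) + C(5,1)·C(7,5) + C(5,2)·C(7,4) = 7 + 105 + 350 = 462.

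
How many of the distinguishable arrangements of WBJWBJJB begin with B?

Fix B in the first position and arrange the remaining 7 letters.
Those 7 letters have B appearing twice, J appearing 3 times, and W appearing twice, giving (7)!/(3!·2!·2!) = 210.

210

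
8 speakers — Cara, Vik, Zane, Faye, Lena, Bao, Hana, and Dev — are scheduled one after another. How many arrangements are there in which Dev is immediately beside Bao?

10080

Place the 6 others and the Dev-Bao pair as 7 objects in a line; the pair has 2 internal arrangements.
So the count is 2·(7)! = 10080.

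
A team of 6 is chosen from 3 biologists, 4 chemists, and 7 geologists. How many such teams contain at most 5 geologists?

Split by how many geologists are chosen (0 through 5).
Sum: C(7,0)·C(7,6) + C(7,1)·C(7,5) + C(7,2)·C(7,4) + C(7,3)·C(7,3) + C(7,4)·C(7,2) + C(7,5)·C(7,1) = 7 + 147 + 735 + 1225 + 735 + 147 = 2996.

2996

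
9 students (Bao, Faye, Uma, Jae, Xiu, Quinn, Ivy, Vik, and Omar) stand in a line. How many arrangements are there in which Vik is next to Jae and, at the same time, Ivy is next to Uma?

20160

Treat {Vik,Jae} as one block (2 orders) and {Ivy,Uma} as another (2 orders).
That leaves 7 units to arrange: 2 × 2 × 7! = 4 × 5040 = 20160.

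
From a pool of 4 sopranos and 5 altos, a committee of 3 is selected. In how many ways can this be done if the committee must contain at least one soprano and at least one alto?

70

With no constraint there are C(9,3) = 84 possible selections.
Subtract selections that omit an entire group: no sopranos → C(5,3) = 10; no altos → C(4,3) = 4.
Both groups omitted at once is impossible, so 84 − 14 = 70.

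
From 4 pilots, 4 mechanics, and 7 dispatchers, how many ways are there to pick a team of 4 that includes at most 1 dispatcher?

462

Split by how many dispatchers are chosen (0 through 1).
Sum: C(7,0)·C(8,4) + C(7,1)·C(8,3) = 70 + 392 = 462.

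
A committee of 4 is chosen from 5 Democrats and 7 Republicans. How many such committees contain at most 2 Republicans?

Split by how many Republicans are chosen (0 through 2).
Sum: C(7,0)·C(5,4) + C(7,1)·C(5,3) + C(7,2)·C(5,2) = 5 + 70 + 210 = 285.

285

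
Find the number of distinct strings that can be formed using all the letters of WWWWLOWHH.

WWWWLOWHH has 9 letters with H appearing twice and W appearing 5 times.
The number of distinct arrangements is 9!/(5!·2!) = 362880/240 = 1512.

1512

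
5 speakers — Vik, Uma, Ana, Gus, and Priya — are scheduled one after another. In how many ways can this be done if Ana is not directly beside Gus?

72

Of the 5! = 120 arrangements, those with Ana and Gus adjacent number 2 × 4! = 48 (treat the pair as a block with 2 internal orders).
So 120 − 48 = 72 arrangements keep them apart.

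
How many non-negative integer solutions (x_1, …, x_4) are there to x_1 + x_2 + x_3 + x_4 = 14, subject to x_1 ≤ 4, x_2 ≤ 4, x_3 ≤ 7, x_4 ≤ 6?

Ignoring the caps, the number of non-negative solutions to x_1+…+x_4 = 14 is C(17,3) = 680.
Subtract solutions that violate a single cap (substitute x_i' = x_i − (cap_i+1)): x_1 ≥ 5 gives C(12,3) = 220; x_2 ≥ 5 gives C(12,3) = 220; x_3 ≥ 8 gives C(9,3) = 84; x_4 ≥ 7 gives C(10,3) = 120. Together 644.
Add back pairs where two caps are both exceeded: 35 + 4 + 10 + 4 + 10 + 0 = 63.
By inclusion–exclusion the count is 680 − 644 + 63 = 99.

99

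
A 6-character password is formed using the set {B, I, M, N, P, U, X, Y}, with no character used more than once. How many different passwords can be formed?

With no repetition, fill the 6 characters in order: 8 choices, then 7, down to 3.
8 × 7 × 6 × 5 × 4 × 3 = 20160.

20160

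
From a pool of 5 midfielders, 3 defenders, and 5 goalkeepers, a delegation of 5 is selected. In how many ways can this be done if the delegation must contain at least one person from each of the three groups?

925

Total 5-person selections from all 13: C(13,5) = 1287.
Subtract selections that omit an entire group: no midfielders → C(8,5) = 56; no defenders → C(10,5) = 252; no goalkeepers → C(8,5) = 56.
Add back selections omitting two groups (i.e. drawn from a single group): C(5,5) + C(3,5) + C(5,5) = 2.
By inclusion–exclusion: 1287 − 364 + 2 = 925.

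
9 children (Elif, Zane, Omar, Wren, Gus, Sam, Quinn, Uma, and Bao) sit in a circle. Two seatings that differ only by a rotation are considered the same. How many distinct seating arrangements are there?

40320

Around a circle, 9 distinct people have 9!/9 = (8)! = 40320 rotationally distinct seatings.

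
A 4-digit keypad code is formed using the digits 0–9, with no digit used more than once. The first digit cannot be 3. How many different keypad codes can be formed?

4536

The first digit has 10−1 = 9 choices (anything except 3).
The remaining 3 digits are filled from the other 9 symbols without repetition: 9 × 8 × 7 = 504.
Total: 9 × 504 = 4536.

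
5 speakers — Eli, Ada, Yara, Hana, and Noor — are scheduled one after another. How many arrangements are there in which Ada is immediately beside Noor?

48

Place the 3 others and the Ada-Noor pair as 4 objects in a line; the pair has 2 internal arrangements.
That gives 2 × 4! = 2 × 24 = 48.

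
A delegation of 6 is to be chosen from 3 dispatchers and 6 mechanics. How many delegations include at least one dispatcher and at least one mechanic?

Unrestricted: C(9,6) = 84 ways to pick any 6 of the 9.
Subtract selections that omit an entire group: no dispatchers → C(6,6) = 1; no mechanics → C(3,6) = 0.
Both groups omitted at once is impossible, so 84 − 1 = 83.

83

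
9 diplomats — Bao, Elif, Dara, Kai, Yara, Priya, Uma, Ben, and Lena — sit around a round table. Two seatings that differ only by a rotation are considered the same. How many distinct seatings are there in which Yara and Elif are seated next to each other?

10080

Treat {Yara, Elif} as one unit (2 internal orders) and seat the resulting 8 units around the table: (7)! circular arrangements.
So 2 × (7)! = 2 × 5040 = 10080.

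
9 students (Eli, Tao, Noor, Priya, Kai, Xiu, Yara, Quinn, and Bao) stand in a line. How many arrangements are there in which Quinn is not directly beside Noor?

Of the 9! = 362880 arrangements, those with Quinn and Noor adjacent number 2 × 8! = 80640 (treat the pair as a block with 2 internal orders).
Complementary counting: 362880 − 80640 = 282240.

282240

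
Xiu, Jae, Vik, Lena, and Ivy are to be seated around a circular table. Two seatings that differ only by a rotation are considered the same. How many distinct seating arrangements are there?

24

Fix one person's seat to break rotational symmetry; the remaining 4 people can be arranged in (4)! = 24 ways.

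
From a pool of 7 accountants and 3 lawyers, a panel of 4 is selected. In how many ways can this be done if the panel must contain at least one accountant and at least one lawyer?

With no constraint there are C(10,4) = 210 possible selections.
Subtract selections that omit an entire group: no accountants → C(3,4) = 0; no lawyers → C(7,4) = 35.
Both groups omitted at once is impossible, so 210 − 35 = 175.

175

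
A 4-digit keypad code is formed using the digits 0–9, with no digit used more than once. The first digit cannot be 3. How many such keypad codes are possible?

4536

The first digit has 10−1 = 9 choices (anything except 3).
The remaining 3 digits are filled from the other 9 symbols without repetition: 9 × 8 × 7 = 504.
Total: 9 × 504 = 4536.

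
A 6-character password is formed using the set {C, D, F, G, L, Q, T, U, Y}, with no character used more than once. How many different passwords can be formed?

This is a permutation of 6 out of 9: P(9,6) = 9!/3!.
That product is 9 × 8 × 7 × 6 × 5 × 4 = 60480.

60480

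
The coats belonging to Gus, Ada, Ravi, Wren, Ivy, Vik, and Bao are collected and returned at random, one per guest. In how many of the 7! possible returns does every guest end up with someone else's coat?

This is the derangement count D_7: permutations of 7 items with no fixed point.
By inclusion–exclusion this is Σ_{j=0}^{7} (−1)^j C(7,j)·(7−j)!.
Computing: 5040 − 5040 + 2520 − 840 + 210 − 42 + 7 − 1 = 1854.

1854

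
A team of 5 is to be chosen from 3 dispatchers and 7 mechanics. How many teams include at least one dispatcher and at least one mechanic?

231

With no constraint there are C(10,5) = 252 possible selections.
Subtract selections that omit an entire group: no dispatchers → C(7,5) = 21; no mechanics → C(3,5) = 0.
Both groups omitted at once is impossible, so 252 − 21 = 231.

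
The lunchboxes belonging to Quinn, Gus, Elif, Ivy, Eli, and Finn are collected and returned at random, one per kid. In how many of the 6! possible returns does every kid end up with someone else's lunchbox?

265

Count assignments avoiding every fixed point. For any j of the 6 kids fixed to their own lunchbox, the other 6−j can be arranged in (6−j)! ways.
By inclusion–exclusion this is Σ_{j=0}^{6} (−1)^j C(6,j)·(6−j)!.
Computing: 720 − 720 + 360 − 120 + 30 − 6 + 1 = 265.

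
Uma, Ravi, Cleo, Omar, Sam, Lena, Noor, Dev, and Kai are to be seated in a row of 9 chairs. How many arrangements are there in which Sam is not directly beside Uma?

282240

Of the 9! = 362880 arrangements, those with Sam and Uma adjacent number 2 × 8! = 80640 (treat the pair as a block with 2 internal orders).
Complementary counting: 362880 − 80640 = 282240.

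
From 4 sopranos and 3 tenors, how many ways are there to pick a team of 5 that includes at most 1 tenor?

3

Split by how many tenors are chosen (0 through 1).
Sum: C(3,0)·C(4,5) + C(3,1)·C(4,4) = 0 + 3 = 3.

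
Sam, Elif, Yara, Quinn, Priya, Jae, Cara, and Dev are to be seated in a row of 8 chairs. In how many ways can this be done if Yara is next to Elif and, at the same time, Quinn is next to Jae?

Treat {Yara,Elif} as one block (2 orders) and {Quinn,Jae} as another (2 orders).
That leaves 6 units to arrange: 2 × 2 × 6! = 4 × 720 = 2880.

2880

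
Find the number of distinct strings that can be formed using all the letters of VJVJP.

30

VJVJP has 5 letters with J appearing twice and V appearing twice.
The number of distinct arrangements is 5!/(2!·2!) = 120/4 = 30.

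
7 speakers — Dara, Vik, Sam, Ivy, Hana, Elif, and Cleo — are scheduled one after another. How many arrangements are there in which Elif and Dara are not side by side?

Of the 7! = 5040 arrangements, those with Elif and Dara adjacent number 2 × 6! = 1440 (treat the pair as a block with 2 internal orders).
So 5040 − 1440 = 3600 arrangements keep them apart.

3600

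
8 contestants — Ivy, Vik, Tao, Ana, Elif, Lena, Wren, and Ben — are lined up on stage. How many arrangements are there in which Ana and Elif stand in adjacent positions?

Place the 6 others and the Ana-Elif pair as 7 objects in a line; the pair has 2 internal arrangements.
So the count is 2·(7)! = 10080.

10080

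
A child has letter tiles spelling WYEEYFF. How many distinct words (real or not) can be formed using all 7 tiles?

630

WYEEYFF has 7 letters with E appearing twice, F appearing twice, and Y appearing twice.
So there are 7! / (2!·2!·2!) = 630 distinguishable arrangements.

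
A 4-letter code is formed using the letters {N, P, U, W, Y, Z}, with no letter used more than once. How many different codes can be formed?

360

With no repetition, fill the 4 letters in order: 6 choices, then 5, down to 3.
6 × 5 × 4 × 3 = 360.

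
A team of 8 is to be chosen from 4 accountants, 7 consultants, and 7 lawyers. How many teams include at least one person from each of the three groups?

40425

With no constraint there are C(18,8) = 43758 possible selections.
Subtract selections that omit an entire group: no accountants → C(14,8) = 3003; no consultants → C(11,8) = 165; no lawyers → C(11,8) = 165.
Add back selections omitting two groups (i.e. drawn from a single group): C(4,8) + C(7,8) + C(7,8) = 0.
By inclusion–exclusion: 43758 − 3333 + 0 = 40425.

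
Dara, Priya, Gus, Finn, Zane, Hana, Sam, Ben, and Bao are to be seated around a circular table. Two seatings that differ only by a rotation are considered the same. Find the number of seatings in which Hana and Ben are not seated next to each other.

30240

All circular seatings of 9 people number (8)! = 40320.
Seatings with Hana beside Ben: treat them as a block with 2 internal orders, giving 2 × (7)! = 10080.
Subtracting, 40320 − 10080 = 30240.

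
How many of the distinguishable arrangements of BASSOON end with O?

With the last slot taken by O, it remains to arrange the other 6 letters (BASSON).
Those 6 letters have S appearing twice, giving (6)!/(2!) = 360.

360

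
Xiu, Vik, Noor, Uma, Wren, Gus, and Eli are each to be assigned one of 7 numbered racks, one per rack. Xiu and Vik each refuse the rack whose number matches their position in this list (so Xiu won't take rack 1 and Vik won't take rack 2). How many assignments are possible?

Let Aᵢ (for i ∈ {1, 2}) be the placements that put person i in their forbidden rack. Any j of these fix j positions, leaving (7−j)! ways to fill the rest, and there are C(2,j) ways to pick which j.
By inclusion–exclusion, the number of valid placements is Σ_{j=0}^{2} (−1)^j C(2,j)·(7−j)!.
Computing: 5040 − 1440 + 120 = 3720.

3720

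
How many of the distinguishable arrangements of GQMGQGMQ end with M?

With the last slot taken by M, it remains to arrange the other 7 letters (GQGQGMQ).
Those 7 letters have G appearing 3 times and Q appearing 3 times, giving (7)!/(3!·3!) = 140.

140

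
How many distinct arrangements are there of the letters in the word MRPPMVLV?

The 8 letters of MRPPMVLV have repeats: M appearing twice, P appearing twice, and V appearing twice.
So there are 8! / (2!·2!·2!) = 5040 distinguishable arrangements.

5040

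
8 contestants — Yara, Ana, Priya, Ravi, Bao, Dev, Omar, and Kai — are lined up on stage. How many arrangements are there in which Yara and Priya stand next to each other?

Place the 6 others and the Yara-Priya pair as 7 objects in a line; the pair has 2 internal arrangements.
That gives 2 × 7! = 2 × 5040 = 10080.

10080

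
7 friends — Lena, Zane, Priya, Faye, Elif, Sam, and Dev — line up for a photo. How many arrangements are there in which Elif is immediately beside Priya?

1440

Glue Elif and Priya into one block (2 internal orders), leaving 6 units to arrange in a row.
That gives 2 × 6! = 2 × 720 = 1440.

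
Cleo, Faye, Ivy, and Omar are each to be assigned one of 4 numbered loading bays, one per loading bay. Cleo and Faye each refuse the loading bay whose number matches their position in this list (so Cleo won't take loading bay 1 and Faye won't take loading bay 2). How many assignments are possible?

14

Let Aᵢ (for i ∈ {1, 2}) be the placements that put person i in their forbidden loading bay. Any j of these fix j positions, leaving (4−j)! ways to fill the rest, and there are C(2,j) ways to pick which j.
By inclusion–exclusion, the number of valid placements is Σ_{j=0}^{2} (−1)^j C(2,j)·(4−j)!.
Computing: 24 − 12 + 2 = 14.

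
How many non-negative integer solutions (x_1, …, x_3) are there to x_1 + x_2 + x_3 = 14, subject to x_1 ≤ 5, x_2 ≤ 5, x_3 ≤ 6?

6

Without the upper bounds there are C(16,2) = 120 ways to split 14 among 3 variables.
Subtract solutions that violate a single cap (substitute x_i' = x_i − (cap_i+1)): x_1 ≥ 6 gives C(10,2) = 45; x_2 ≥ 6 gives C(10,2) = 45; x_3 ≥ 7 gives C(9,2) = 36. Together 126.
Add back pairs where two caps are both exceeded: 6 + 3 + 3 = 12.
By inclusion–exclusion the count is 120 − 126 + 12 = 6.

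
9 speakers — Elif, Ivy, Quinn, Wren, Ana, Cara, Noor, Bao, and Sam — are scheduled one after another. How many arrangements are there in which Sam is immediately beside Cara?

Place the 7 others and the Sam-Cara pair as 8 objects in a line; the pair has 2 internal arrangements.
That gives 2 × 8! = 2 × 40320 = 80640.

80640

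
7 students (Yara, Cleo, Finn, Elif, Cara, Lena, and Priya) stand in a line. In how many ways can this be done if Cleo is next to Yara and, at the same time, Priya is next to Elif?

Treat {Cleo,Yara} as one block (2 orders) and {Priya,Elif} as another (2 orders).
That leaves 5 units to arrange: 2 × 2 × 5! = 4 × 120 = 480.

480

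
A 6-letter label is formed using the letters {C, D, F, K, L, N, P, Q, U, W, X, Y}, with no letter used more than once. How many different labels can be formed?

This is a permutation of 6 out of 12: P(12,6) = 12!/6!.
12 × 11 × 10 × 9 × 8 × 7 = 665280.

665280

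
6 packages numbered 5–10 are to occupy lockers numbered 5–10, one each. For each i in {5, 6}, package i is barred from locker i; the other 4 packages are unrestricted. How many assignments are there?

Let Aᵢ (for i ∈ {5, 6}) be the placements that put package i in its forbidden locker. Any j of these fix j positions, leaving (6−j)! ways to fill the rest, and there are C(2,j) ways to pick which j.
By inclusion–exclusion, the number of valid placements is Σ_{j=0}^{2} (−1)^j C(2,j)·(6−j)!.
Computing: 720 − 240 + 24 = 504.

504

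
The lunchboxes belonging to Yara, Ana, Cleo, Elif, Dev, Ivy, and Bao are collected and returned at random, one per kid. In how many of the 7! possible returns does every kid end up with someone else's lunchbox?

1854

This is the derangement count D_7: permutations of 7 items with no fixed point.
By inclusion–exclusion this is Σ_{j=0}^{7} (−1)^j C(7,j)·(7−j)!.
Computing: 5040 − 5040 + 2520 − 840 + 210 − 42 + 7 − 1 = 1854.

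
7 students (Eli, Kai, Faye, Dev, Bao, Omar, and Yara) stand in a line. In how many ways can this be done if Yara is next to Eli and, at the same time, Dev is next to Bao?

480

Treat {Yara,Eli} as one block (2 orders) and {Dev,Bao} as another (2 orders).
That leaves 5 units to arrange: 2 × 2 × 5! = 4 × 120 = 480.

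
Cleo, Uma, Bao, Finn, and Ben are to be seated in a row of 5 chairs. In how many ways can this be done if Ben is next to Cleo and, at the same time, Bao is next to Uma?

24

Treat {Ben,Cleo} as one block (2 orders) and {Bao,Uma} as another (2 orders).
That leaves 3 units to arrange: 2 × 2 × 3! = 4 × 6 = 24.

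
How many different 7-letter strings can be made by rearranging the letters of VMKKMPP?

630

The 7 letters of VMKKMPP have repeats: K appearing twice, M appearing twice, and P appearing twice.
The number of distinct arrangements is 7!/(2!·2!·2!) = 5040/8 = 630.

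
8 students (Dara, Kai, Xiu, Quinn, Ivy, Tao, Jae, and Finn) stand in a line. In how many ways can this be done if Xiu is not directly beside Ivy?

There are 8! = 40320 arrangements in all. If Xiu and Ivy are adjacent, merging them into one block gives 2·(7)! = 10080 arrangements.
Complementary counting: 40320 − 10080 = 30240.

30240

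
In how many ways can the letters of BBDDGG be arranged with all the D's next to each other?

30

Treat the 2 copies of D as a single block. The multiset to arrange is then {DD, B, B, G, G}, 5 items in all.
That gives (5)!/(2!·2!) = 30 arrangements.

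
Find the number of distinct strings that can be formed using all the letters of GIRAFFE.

2520

The 7 letters of GIRAFFE have repeats: F appearing twice.
Dividing 7! = 5040 by 2! = 2 for the repeated letters gives 2520.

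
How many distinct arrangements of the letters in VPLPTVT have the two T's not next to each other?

Total arrangements of VPLPTVT: 7!/(2!·2!·2!) = 630.
Arrangements with the T's together: treat TT as one letter, giving (6)!/(2!·2!) = 180.
Subtracting, 630 − 180 = 450 arrangements keep the T's apart.

450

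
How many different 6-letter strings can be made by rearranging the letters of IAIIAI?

IAIIAI has 6 letters with A appearing twice and I appearing 4 times.
The number of distinct arrangements is 6!/(4!·2!) = 720/48 = 15.

15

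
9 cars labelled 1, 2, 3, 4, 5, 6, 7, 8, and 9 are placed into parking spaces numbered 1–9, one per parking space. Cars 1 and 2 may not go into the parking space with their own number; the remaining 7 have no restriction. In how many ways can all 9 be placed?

Let Aᵢ (for i ∈ {1, 2}) be the placements that put car i in its forbidden parking space. Any j of these fix j positions, leaving (9−j)! ways to fill the rest, and there are C(2,j) ways to pick which j.
By inclusion–exclusion, the number of valid placements is Σ_{j=0}^{2} (−1)^j C(2,j)·(9−j)!.
Computing: 362880 − 80640 + 5040 = 287280.

287280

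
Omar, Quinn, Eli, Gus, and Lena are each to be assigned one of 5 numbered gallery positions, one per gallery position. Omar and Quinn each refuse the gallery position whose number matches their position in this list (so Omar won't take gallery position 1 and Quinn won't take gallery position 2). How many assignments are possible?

Let Aᵢ (for i ∈ {1, 2}) be the placements that put person i in their forbidden gallery position. Any j of these fix j positions, leaving (5−j)! ways to fill the rest, and there are C(2,j) ways to pick which j.
By inclusion–exclusion, the number of valid placements is Σ_{j=0}^{2} (−1)^j C(2,j)·(5−j)!.
Computing: 120 − 48 + 6 = 78.

78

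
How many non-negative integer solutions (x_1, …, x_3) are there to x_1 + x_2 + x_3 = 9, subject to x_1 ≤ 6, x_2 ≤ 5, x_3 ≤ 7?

36

Without the upper bounds there are C(11,2) = 55 ways to split 9 among 3 variables.
Subtract solutions that violate a single cap (substitute x_i' = x_i − (cap_i+1)): x_1 ≥ 7 gives C(4,2) = 6; x_2 ≥ 6 gives C(5,2) = 10; x_3 ≥ 8 gives C(3,2) = 3. Together 19.
No two caps can be exceeded simultaneously, so the pair terms are all 0.
By inclusion–exclusion the count is 55 − 19 + 0 = 36.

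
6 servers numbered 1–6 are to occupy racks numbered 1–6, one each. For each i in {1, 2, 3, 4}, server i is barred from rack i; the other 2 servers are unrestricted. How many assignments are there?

362

Let Aᵢ (for 1 ≤ i ≤ 4) be the placements that put server i in its forbidden rack. Any j of these fix j positions, leaving (6−j)! ways to fill the rest, and there are C(4,j) ways to pick which j.
By inclusion–exclusion, the number of valid placements is Σ_{j=0}^{4} (−1)^j C(4,j)·(6−j)!.
Computing: 720 − 480 + 144 − 24 + 2 = 362.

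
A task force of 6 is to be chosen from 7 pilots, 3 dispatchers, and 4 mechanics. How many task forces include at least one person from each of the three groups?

2331

Total 6-person selections from all 14: C(14,6) = 3003.
Subtract selections that omit an entire group: no pilots → C(7,6) = 7; no dispatchers → C(11,6) = 462; no mechanics → C(10,6) = 210.
Add back selections omitting two groups (i.e. drawn from a single group): C(7,6) + C(3,6) + C(4,6) = 7.
By inclusion–exclusion: 3003 − 679 + 7 = 2331.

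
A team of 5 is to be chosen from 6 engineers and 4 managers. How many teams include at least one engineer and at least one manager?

246

Unrestricted: C(10,5) = 252 ways to pick any 5 of the 10.
Subtract selections that omit an entire group: no engineers → C(4,5) = 0; no managers → C(6,5) = 6.
Both groups omitted at once is impossible, so 252 − 6 = 246.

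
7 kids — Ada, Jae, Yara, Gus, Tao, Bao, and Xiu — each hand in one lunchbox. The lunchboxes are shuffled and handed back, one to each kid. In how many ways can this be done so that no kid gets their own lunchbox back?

Let Aᵢ be the assignments in which kid i gets their own lunchbox. We want the size of the complement of A₁∪…∪A_7.
By inclusion–exclusion this is Σ_{j=0}^{7} (−1)^j C(7,j)·(7−j)!.
Computing: 5040 − 5040 + 2520 − 840 + 210 − 42 + 7 − 1 = 1854.

1854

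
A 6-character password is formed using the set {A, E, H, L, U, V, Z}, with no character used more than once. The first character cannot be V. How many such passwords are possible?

4320

The first character has 7−1 = 6 choices (anything except V).
The remaining 5 characters are filled from the other 6 symbols without repetition: 6 × 5 × 4 × 3 × 2 = 720.
Total: 6 × 720 = 4320.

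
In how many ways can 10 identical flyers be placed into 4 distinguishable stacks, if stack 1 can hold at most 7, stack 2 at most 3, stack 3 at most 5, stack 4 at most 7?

Without the upper bounds there are C(13,3) = 286 ways to split 10 among 4 stacks.
Subtract solutions that violate a single cap (substitute x_i' = x_i − (cap_i+1)): x_1 ≥ 8 gives C(5,3) = 10; x_2 ≥ 4 gives C(9,3) = 84; x_3 ≥ 6 gives C(7,3) = 35; x_4 ≥ 8 gives C(5,3) = 10. Together 139.
Add back pairs where two caps are both exceeded: 0 + 0 + 0 + 1 + 0 + 0 = 1.
By inclusion–exclusion the count is 286 − 139 + 1 = 148.

148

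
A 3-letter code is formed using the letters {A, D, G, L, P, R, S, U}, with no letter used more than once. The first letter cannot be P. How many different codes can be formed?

The first letter has 8−1 = 7 choices (anything except P).
The remaining 2 letters are filled from the other 7 symbols without repetition: 7 × 6 = 42.
Total: 7 × 42 = 294.

294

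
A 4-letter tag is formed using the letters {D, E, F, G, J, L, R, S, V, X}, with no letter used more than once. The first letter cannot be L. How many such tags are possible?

The first letter has 10−1 = 9 choices (anything except L).
The remaining 3 letters are filled from the other 9 symbols without repetition: 9 × 8 × 7 = 504.
Total: 9 × 504 = 4536.

4536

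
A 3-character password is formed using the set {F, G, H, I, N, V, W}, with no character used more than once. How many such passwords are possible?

This is a permutation of 3 out of 7: P(7,3) = 7!/4!.
7 × 6 × 5 = 210.

210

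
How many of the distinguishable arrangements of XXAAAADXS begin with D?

With the first slot taken by D, it remains to arrange the other 8 letters (XXAAAAXS).
Those 8 letters have A appearing 4 times and X appearing 3 times, giving (8)!/(4!·3!) = 280.

280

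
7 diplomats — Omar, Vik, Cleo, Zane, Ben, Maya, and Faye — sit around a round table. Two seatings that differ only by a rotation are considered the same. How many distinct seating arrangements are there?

Seat Omar anywhere (absorbing the rotational symmetry), then permute the other 6: (6)! = 720.

720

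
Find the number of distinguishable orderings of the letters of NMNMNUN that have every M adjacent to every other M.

Treat the 2 copies of M as a single block. The multiset to arrange is then {MM, N, N, N, N, U}, 6 items in all.
That gives (6)!/(4!) = 30 arrangements.

30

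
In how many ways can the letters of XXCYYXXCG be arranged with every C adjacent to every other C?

840

Treat the 2 copies of C as a single block. The multiset to arrange is then {CC, G, X, X, X, X, Y, Y}, 8 items in all.
That gives (8)!/(4!·2!) = 840 arrangements.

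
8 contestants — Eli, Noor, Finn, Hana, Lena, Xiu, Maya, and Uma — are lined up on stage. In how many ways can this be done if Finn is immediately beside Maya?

10080

Place the 6 others and the Finn-Maya pair as 7 objects in a line; the pair has 2 internal arrangements.
That gives 2 × 7! = 2 × 5040 = 10080.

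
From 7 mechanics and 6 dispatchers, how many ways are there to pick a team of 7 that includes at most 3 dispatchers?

Split by how many dispatchers are chosen (0 through 3).
Sum: C(6,0)·C(7,7) + C(6,1)·C(7,6) + C(6,2)·C(7,5) + C(6,3)·C(7,4) = 1 + 42 + 315 + 700 = 1058.

1058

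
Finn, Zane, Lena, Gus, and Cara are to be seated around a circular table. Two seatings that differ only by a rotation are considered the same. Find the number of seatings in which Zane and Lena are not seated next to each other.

All circular seatings of 5 people number (4)! = 24.
Those with Zane next to Lena: fuse the pair into one unit and seat 4 units around a circle — 2·(3)! = 12.
Subtracting, 24 − 12 = 12.

12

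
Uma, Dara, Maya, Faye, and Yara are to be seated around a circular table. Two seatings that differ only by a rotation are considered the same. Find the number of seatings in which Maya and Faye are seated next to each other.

Treat {Maya, Faye} as one unit (2 internal orders) and seat the resulting 4 units around the table: (3)! circular arrangements.
So 2 × (3)! = 2 × 6 = 12.

12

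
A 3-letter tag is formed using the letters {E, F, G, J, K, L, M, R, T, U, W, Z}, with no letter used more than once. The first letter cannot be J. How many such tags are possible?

The first letter has 12−1 = 11 choices (anything except J).
The remaining 2 letters are filled from the other 11 symbols without repetition: 11 × 10 = 110.
Total: 11 × 110 = 1210.

1210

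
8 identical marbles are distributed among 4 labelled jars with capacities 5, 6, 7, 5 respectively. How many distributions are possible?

140

Without the upper bounds there are C(11,3) = 165 ways to split 8 among 4 jars.
Subtract solutions that violate a single cap (substitute x_i' = x_i − (cap_i+1)): x_1 ≥ 6 gives C(5,3) = 10; x_2 ≥ 7 gives C(4,3) = 4; x_3 ≥ 8 gives C(3,3) = 1; x_4 ≥ 6 gives C(5,3) = 10. Together 25.
No two caps can be exceeded simultaneously, so the pair terms are all 0.
By inclusion–exclusion the count is 165 − 25 + 0 = 140.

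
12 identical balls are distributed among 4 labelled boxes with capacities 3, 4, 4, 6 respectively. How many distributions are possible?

50

Ignoring the caps, the number of non-negative solutions to x_1+…+x_4 = 12 is C(15,3) = 455.
Subtract solutions that violate a single cap (substitute x_i' = x_i − (cap_i+1)): x_1 ≥ 4 gives C(11,3) = 165; x_2 ≥ 5 gives C(10,3) = 120; x_3 ≥ 5 gives C(10,3) = 120; x_4 ≥ 7 gives C(8,3) = 56. Together 461.
Add back pairs where two caps are both exceeded: 20 + 20 + 4 + 10 + 1 + 1 = 56.
By inclusion–exclusion the count is 455 − 461 + 56 = 50.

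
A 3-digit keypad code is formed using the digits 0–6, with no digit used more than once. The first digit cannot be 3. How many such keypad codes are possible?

180

The first digit has 7−1 = 6 choices (anything except 3).
The remaining 2 digits are filled from the other 6 symbols without repetition: 6 × 5 = 30.
Total: 6 × 30 = 180.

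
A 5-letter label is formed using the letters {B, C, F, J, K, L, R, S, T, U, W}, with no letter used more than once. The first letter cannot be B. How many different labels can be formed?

The first letter has 11−1 = 10 choices (anything except B).
The remaining 4 letters are filled from the other 10 symbols without repetition: 10 × 9 × 8 × 7 = 5040.
Total: 10 × 5040 = 50400.

50400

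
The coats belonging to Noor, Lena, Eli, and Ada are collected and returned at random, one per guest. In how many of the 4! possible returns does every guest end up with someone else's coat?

9

Let Aᵢ be the assignments in which guest i gets their own coat. We want the size of the complement of A₁∪…∪A_4.
By inclusion–exclusion this is Σ_{j=0}^{4} (−1)^j C(4,j)·(4−j)!.
Computing: 24 − 24 + 12 − 4 + 1 = 9.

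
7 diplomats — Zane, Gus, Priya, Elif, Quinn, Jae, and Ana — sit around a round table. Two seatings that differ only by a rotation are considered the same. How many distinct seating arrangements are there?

720

Around a circle, 7 distinct people have 7!/7 = (6)! = 720 rotationally distinct seatings.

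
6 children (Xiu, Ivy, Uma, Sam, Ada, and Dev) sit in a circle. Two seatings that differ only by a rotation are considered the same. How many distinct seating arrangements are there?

Around a circle, 6 distinct people have 6!/6 = (5)! = 120 rotationally distinct seatings.

120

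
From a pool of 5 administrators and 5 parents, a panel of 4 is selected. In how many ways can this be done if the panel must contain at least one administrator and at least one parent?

200

Total 4-person selections from all 10: C(10,4) = 210.
Subtract selections that omit an entire group: no administrators → C(5,4) = 5; no parents → C(5,4) = 5.
Both groups omitted at once is impossible, so 210 − 10 = 200.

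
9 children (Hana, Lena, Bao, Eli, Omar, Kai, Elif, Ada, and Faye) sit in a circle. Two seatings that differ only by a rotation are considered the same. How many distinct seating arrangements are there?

40320

Seat Hana anywhere (absorbing the rotational symmetry), then permute the other 8: (8)! = 40320.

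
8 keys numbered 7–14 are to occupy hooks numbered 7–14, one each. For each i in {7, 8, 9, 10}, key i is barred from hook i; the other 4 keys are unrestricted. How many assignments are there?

24024

Let Aᵢ (for 7 ≤ i ≤ 10) be the placements that put key i in its forbidden hook. Any j of these fix j positions, leaving (8−j)! ways to fill the rest, and there are C(4,j) ways to pick which j.
By inclusion–exclusion, the number of valid placements is Σ_{j=0}^{4} (−1)^j C(4,j)·(8−j)!.
Computing: 40320 − 20160 + 4320 − 480 + 24 = 24024.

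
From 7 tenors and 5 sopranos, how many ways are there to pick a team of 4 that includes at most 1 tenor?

Split by how many tenors are chosen (0 through 1).
Sum: C(7,0)·C(5,4) + C(7,1)·C(5,3) = 5 + 70 = 75.

75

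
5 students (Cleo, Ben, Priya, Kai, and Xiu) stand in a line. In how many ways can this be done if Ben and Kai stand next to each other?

Place the 3 others and the Ben-Kai pair as 4 objects in a line; the pair has 2 internal arrangements.
That gives 2 × 4! = 2 × 24 = 48.

48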